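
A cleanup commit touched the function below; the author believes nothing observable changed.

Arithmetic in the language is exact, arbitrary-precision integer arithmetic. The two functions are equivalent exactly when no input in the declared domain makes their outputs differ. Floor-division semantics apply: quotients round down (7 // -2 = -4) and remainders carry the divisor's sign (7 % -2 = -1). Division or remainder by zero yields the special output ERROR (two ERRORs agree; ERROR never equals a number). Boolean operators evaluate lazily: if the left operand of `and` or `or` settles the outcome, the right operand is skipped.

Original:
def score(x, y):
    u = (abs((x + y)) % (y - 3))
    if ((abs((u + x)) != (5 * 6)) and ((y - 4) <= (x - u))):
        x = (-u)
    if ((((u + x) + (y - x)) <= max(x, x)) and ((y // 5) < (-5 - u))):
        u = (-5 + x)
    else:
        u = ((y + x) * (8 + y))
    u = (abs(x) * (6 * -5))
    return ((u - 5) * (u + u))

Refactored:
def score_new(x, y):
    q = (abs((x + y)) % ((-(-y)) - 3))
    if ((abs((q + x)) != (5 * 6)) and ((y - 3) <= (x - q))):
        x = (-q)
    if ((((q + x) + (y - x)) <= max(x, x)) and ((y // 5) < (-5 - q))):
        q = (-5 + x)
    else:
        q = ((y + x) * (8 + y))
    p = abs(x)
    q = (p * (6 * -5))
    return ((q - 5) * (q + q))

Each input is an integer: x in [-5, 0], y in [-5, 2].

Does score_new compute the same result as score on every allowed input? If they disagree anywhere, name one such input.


Run the pair on x=-5, y=0.
score: u := -1 | ((abs((u + x)) != (5 * 6)) and ((y - 4) <= (x - u))): true | x := 1 | ((((u + x) + (y - x)) <= max(x, x)) and ((y // 5) < (-5 - u))): false | u := 8 | u := -30 | result 2100
score_new: q := -1 | ((abs((q + x)) != (5 * 6)) and ((y - 3) <= (x - q))): false | ((((q + x) + (y - x)) <= max(x, x)) and ((y // 5) < (-5 - q))): false | q := -40 | p := 5 | q := -150 | result 46500
2100 != 46500, so the rewrite changes behavior.
verdict: not equivalent; witness: x=-5, y=0


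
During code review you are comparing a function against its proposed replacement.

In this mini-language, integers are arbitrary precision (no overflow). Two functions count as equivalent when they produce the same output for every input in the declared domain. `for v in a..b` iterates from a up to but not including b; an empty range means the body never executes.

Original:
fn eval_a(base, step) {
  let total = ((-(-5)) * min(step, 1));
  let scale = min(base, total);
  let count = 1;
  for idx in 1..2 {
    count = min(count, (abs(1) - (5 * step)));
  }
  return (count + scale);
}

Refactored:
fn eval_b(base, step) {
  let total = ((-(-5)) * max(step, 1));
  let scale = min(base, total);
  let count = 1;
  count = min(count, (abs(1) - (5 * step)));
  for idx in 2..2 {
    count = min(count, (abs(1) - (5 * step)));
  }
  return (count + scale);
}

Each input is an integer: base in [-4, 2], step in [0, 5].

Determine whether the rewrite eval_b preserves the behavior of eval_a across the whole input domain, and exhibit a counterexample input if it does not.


At base=1, step=0: eval_a gives 1, eval_b gives 2.
verdict: not equivalent; witness: base=1, step=0


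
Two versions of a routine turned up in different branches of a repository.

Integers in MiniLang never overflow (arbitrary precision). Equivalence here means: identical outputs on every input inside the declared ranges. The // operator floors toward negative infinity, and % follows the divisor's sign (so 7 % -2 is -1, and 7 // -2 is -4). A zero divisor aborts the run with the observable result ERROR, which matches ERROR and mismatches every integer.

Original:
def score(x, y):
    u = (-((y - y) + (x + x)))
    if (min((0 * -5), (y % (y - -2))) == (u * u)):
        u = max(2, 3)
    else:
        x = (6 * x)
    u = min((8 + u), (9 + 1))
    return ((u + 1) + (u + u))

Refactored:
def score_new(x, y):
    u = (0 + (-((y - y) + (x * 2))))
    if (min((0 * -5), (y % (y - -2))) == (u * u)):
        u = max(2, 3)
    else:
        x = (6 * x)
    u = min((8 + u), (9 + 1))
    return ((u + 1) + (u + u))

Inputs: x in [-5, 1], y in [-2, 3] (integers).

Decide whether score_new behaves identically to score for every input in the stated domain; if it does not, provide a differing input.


The two versions differ — the changes include arithmetic usage differs; constant usage differs.
As a probe, take x=0, y=-2: score runs u := 0 | divide-by-zero, output ERROR; score_new runs u := 0 | divide-by-zero, output ERROR; both end at ERROR.
Every one of the 42 inputs gives matching results.
verdict: equivalent


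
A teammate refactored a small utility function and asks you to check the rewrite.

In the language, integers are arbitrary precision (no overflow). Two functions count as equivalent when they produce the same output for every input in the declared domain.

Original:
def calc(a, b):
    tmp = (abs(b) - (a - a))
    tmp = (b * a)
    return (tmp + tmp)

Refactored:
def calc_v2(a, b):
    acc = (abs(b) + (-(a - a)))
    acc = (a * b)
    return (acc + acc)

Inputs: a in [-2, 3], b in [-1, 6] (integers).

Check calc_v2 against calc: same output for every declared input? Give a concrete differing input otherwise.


Behavior is preserved: although arithmetic usage differs, local variable names differ, the outputs never diverge.
Tracing a=1, b=1: calc: tmp := 1 | tmp := 1 | result 2 | calc_v2: acc := 1 | acc := 1 | result 2 — matching result 2.
Every one of the 48 inputs gives matching results.
verdict: equivalent


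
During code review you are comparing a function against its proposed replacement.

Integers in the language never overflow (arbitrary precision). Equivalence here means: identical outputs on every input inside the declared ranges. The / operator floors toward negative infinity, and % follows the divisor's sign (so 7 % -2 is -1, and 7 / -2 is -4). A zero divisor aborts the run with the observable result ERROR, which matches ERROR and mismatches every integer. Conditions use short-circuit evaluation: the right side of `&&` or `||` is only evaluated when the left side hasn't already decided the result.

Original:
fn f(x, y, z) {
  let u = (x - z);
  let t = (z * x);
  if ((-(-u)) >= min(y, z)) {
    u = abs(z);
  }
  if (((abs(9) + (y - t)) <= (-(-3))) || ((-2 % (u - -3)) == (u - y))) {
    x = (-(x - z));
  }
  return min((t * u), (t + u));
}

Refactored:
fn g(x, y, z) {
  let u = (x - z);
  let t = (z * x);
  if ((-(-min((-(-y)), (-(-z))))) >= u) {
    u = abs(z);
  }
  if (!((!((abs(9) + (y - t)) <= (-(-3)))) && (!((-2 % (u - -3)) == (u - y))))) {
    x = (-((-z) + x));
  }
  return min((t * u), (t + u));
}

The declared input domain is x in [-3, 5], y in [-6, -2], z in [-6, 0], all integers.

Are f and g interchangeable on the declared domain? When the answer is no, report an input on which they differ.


There is a counterexample at x=-3, y=-6, z=-6: 24 on one side, 21 on the other.
f: u becomes 3; next t becomes 18; next ((-(-u)) >= min(y, z)) evaluates to true; next u becomes 6; next (((abs(9) + (y - t)) <= (-(-3))) || ((-2 % (u - -3)) == (u - y))) evaluates to true; next x becomes -3; next final value 24
g: u becomes 3; next t becomes 18; next ((-(-min((-(-y)), (-(-z))))) >= u) evaluates to false; next (!((!((abs(9) + (y - t)) <= (-(-3)))) && (!((-2 % (u - -3)) == (u - y))))) evaluates to true; next x becomes -3; next final value 21
verdict: not equivalent; witness: x=-3, y=-6, z=-6


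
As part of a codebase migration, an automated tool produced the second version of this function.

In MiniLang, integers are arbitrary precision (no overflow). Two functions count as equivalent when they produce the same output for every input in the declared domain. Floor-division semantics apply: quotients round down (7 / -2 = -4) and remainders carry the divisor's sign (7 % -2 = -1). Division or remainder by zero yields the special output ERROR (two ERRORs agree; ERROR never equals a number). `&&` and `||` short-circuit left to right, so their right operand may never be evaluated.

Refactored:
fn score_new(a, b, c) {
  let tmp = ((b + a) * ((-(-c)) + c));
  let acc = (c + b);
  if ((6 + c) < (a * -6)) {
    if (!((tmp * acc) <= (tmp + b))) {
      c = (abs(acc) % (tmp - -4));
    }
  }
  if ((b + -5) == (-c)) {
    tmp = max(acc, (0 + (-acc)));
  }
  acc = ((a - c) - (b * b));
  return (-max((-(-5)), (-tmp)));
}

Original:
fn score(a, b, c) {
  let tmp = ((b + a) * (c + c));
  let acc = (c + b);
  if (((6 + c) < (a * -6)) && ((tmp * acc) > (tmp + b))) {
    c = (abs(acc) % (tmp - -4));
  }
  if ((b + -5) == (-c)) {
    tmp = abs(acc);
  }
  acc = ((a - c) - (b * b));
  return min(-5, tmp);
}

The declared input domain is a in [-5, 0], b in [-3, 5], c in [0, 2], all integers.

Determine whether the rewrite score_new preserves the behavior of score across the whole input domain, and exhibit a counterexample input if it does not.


The two are interchangeable: branching structure differs, plus min/max/abs usage differs, plus comparison usage differs, plus boolean connective usage differs, plus constant usage differs, plus statement counts differ, plus arithmetic usage differs, and every declared input agrees.
Spot check at a=-2, b=-3, c=1 — score: tmp becomes -10; next acc becomes -2; next (((6 + c) < (a * -6)) && ((tmp * acc) > (tmp + b))) evaluates to true; next c becomes -4; next ((b + -5) == (-c)) evaluates to false; next acc becomes -7; next final value -10. score_new: tmp becomes -10; next acc becomes -2; next ((6 + c) < (a * -6)) evaluates to true; next (!((tmp * acc) <= (tmp + b))) evaluates to true; next c becomes -4; next ((b + -5) == (-c)) evaluates to false; next acc becomes -7; next final value -10. Both give -10.
Across all 162 domain points the two functions coincide.
verdict: equivalent


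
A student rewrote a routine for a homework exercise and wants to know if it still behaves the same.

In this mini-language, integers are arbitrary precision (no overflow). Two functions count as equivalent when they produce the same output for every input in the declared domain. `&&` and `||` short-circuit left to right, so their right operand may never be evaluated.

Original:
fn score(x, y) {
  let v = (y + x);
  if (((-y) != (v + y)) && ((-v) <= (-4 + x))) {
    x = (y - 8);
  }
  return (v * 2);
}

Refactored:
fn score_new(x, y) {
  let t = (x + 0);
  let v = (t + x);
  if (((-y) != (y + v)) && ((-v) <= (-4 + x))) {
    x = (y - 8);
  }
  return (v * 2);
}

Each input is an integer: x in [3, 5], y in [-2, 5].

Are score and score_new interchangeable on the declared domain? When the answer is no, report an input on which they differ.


Take x=3, y=-2.
score: v = 1; (((-y) != (v + y)) && ((-v) <= (-4 + x))) -> true; x = -10; return 2
score_new: t = 3; v = 6; (((-y) != (y + v)) && ((-v) <= (-4 + x))) -> true; x = -10; return 12
2 != 12, so the rewrite changes behavior.
verdict: not equivalent; witness: x=3, y=-2


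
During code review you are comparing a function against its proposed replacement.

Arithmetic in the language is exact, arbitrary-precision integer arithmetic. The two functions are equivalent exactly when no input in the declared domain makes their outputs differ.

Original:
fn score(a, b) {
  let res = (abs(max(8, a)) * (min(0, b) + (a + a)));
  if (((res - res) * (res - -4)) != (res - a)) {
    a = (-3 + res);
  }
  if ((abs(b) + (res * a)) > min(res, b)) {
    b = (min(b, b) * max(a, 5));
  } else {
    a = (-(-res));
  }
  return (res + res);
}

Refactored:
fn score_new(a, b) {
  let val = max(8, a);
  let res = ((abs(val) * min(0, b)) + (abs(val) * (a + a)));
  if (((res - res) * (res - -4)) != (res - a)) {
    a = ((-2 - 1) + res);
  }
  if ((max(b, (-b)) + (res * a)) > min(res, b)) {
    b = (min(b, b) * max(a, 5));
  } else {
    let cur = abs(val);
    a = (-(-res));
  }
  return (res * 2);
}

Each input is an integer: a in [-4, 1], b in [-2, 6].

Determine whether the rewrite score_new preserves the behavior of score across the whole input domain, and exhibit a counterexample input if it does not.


Changes here: statement counts differ; and arithmetic usage differs; and local variable names differ; and constant usage differs; and min/max/abs usage differs; the full 54-point sweep finds no disagreement.
verdict: equivalent


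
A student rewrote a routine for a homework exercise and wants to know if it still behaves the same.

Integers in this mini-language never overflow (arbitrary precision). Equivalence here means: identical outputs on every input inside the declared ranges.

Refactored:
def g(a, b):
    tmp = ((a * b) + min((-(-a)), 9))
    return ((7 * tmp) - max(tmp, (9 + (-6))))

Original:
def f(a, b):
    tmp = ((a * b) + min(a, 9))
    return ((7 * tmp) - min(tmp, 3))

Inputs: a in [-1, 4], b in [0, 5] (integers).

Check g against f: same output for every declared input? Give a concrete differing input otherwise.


Run the pair on a=-1, b=0.
f: tmp becomes -1; next final value -6
g: tmp becomes -1; next final value -10
-6 against -10: the behavior changed.
verdict: not equivalent; witness: a=-1, b=0


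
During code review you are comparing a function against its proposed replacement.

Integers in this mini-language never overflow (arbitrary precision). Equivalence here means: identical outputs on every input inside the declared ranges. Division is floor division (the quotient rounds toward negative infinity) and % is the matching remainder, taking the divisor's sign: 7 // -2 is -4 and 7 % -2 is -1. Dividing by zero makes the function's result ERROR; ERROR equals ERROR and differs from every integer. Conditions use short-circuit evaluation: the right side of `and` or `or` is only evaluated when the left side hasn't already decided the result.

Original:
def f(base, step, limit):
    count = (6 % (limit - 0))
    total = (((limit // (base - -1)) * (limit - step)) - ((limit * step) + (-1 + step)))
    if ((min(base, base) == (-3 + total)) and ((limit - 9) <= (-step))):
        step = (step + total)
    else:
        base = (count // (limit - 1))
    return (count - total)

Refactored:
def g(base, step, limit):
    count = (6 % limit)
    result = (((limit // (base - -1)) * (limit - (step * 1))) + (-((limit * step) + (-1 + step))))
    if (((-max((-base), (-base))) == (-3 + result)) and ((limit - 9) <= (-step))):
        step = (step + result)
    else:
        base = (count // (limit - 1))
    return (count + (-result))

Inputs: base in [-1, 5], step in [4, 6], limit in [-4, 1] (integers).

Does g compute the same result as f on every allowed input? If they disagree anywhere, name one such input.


Although min/max/abs usage differs, and local variable names differ, and constant usage differs, and arithmetic usage differs, 126/126 inputs agree.
verdict: equivalent


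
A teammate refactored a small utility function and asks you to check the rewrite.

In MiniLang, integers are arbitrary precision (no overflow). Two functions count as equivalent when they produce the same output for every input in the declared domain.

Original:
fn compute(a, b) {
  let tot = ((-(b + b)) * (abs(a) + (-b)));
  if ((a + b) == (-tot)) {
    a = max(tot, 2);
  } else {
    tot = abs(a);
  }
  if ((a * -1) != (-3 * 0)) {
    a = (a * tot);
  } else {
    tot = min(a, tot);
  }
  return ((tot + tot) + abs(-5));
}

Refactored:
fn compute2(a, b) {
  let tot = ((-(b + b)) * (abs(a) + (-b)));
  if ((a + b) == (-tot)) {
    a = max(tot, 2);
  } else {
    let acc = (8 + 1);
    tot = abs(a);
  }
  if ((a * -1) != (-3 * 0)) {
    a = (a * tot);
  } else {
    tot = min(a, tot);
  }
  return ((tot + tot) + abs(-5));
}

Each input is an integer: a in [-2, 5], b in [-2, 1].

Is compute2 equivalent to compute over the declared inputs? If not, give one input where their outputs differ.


Changes here: constant usage differs, plus statement counts differ, plus local variable names differ, plus arithmetic usage differs; the full 32-point sweep finds no disagreement.
verdict: equivalent


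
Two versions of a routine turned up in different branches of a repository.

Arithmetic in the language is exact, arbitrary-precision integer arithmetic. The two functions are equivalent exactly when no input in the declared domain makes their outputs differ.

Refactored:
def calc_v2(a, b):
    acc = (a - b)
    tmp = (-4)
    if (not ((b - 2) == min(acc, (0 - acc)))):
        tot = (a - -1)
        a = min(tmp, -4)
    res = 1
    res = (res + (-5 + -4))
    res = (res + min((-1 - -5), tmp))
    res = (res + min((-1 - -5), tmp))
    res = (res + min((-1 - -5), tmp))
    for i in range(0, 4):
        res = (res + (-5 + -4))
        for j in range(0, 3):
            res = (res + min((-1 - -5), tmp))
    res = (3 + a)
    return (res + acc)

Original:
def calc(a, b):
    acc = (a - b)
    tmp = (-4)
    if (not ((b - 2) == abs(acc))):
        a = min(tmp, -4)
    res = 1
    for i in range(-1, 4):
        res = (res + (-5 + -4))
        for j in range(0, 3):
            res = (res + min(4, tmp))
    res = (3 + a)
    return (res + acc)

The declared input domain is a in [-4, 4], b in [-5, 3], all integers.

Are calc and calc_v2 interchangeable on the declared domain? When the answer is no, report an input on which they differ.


Try a=-2, b=0.
calc: acc = -2; tmp = -4; (not ((b - 2) == abs(acc))) -> true; a = -4; res = 1; [i=-1]; res = -8; [j=0]; res = -12; [j=1]; res = -16; [j=2]; res = -20; [i=0]; res = -29; [j=0]; res = -33; [j=1]; res = -37; [j=2]; res = -41; [i=1]; res = -50; [j=0]; res = -54; [j=1]; res = -58; [j=2]; res = -62; [i=2]; res = -71; [j=0]; res = -75; [j=1]; res = -79; [j=2]; res = -83; [i=3]; res = -92; [j=0]; res = -96; [j=1]; res = -100; [j=2]; res = -104; res = -1; return -3
calc_v2: acc = -2; tmp = -4; (not ((b - 2) == min(acc, (0 - acc)))) -> false; res = 1; res = -8; res = -12; res = -16; res = -20; [i=0]; res = -29; [j=0]; res = -33; [j=1]; res = -37; [j=2]; res = -41; [i=1]; res = -50; [j=0]; res = -54; [j=1]; res = -58; [j=2]; res = -62; [i=2]; res = -71; [j=0]; res = -75; [j=1]; res = -79; [j=2]; res = -83; [i=3]; res = -92; [j=0]; res = -96; [j=1]; res = -100; [j=2]; res = -104; res = 1; return -1
-3 and -1 differ, so these are not the same function on this domain.
verdict: not equivalent; witness: a=-2, b=0


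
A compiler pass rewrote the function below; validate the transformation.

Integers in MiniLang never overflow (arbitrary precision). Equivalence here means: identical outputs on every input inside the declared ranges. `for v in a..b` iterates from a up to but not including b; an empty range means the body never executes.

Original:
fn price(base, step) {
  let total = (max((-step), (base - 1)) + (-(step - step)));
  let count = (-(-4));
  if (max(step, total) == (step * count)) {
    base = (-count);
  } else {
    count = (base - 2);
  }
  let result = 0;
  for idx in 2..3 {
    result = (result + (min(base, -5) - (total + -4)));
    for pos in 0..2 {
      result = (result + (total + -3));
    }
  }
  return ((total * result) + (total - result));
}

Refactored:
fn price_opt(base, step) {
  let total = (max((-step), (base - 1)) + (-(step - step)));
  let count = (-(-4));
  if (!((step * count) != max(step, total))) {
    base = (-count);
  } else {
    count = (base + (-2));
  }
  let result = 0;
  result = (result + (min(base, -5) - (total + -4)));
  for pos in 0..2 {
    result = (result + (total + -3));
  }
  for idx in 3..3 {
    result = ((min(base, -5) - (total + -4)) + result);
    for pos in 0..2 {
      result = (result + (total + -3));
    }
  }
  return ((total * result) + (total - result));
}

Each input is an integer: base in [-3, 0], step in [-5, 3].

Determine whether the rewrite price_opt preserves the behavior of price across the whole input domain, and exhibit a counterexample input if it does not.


Although comparison usage differs, plus arithmetic usage differs, plus statement counts differ, plus boolean connective usage differs, plus constant usage differs, plus loop structure differs, plus min/max/abs usage differs, 36/36 inputs agree.
verdict: equivalent


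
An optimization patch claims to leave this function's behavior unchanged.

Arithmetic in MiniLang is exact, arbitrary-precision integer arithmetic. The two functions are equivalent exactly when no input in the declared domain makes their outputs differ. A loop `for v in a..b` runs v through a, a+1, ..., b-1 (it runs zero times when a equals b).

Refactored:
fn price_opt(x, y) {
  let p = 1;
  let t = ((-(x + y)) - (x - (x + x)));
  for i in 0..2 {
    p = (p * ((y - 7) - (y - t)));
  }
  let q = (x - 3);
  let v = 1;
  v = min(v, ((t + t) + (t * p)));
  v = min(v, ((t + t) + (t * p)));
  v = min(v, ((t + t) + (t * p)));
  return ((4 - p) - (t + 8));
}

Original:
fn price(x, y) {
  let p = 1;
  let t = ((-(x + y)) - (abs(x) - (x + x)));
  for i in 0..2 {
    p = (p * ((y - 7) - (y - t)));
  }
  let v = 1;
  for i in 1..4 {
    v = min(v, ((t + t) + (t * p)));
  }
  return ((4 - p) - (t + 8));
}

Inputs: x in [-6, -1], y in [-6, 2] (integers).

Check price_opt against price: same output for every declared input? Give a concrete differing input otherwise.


x=-6, y=-6 yields -167 from price but -11 from price_opt.
verdict: not equivalent; witness: x=-6, y=-6


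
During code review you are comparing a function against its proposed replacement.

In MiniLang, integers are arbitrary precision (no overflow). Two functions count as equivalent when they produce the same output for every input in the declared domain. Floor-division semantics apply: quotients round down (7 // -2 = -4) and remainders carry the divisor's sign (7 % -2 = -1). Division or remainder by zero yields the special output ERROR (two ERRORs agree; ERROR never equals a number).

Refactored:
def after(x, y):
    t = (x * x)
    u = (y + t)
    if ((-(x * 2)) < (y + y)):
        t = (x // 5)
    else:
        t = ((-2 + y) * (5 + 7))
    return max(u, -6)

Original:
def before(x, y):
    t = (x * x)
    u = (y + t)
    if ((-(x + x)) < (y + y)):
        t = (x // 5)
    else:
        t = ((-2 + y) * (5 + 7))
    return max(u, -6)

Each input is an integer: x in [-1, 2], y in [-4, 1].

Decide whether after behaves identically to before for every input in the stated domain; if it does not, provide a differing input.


Equivalent — the differences include arithmetic usage differs; constant usage differs, yet no declared input distinguishes the two.
Spot check at x=-1, y=-4 — before: t := 1 | u := -3 | ((-(x + x)) < (y + y)): false | t := -72 | result -3. after: t := 1 | u := -3 | ((-(x * 2)) < (y + y)): false | t := -72 | result -3. Both give -3.
An exhaustive pass over the 24 declared inputs shows identical outputs.
verdict: equivalent


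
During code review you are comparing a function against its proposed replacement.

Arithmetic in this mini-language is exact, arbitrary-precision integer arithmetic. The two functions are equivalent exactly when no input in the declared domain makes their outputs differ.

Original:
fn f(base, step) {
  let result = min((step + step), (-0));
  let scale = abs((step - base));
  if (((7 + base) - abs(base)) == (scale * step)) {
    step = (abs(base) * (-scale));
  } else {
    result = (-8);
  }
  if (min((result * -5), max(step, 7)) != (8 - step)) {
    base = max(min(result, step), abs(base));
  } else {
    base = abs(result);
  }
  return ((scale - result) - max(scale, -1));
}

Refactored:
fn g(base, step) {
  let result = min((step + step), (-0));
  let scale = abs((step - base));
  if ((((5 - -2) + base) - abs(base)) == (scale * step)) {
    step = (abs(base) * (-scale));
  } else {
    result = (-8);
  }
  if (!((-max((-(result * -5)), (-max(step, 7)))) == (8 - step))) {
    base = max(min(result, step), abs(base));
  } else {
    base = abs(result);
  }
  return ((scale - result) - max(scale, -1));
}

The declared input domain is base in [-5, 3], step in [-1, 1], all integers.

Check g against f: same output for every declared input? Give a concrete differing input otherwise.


Reading the diff, among the changes: constant usage differs, and boolean connective usage differs, and comparison usage differs, and arithmetic usage differs, and min/max/abs usage differs.
One worked example (base=-4, step=1) — f: result = 0; scale = 5; (((7 + base) - abs(base)) == (scale * step)) -> false; result = -8; (min((result * -5), max(step, 7)) != (8 - step)) -> false; base = 8; return 8; g: result = 0; scale = 5; ((((5 - -2) + base) - abs(base)) == (scale * step)) -> false; result = -8; (!((-max((-(result * -5)), (-max(step, 7)))) == (8 - step))) -> false; base = 8; return 8; agreement on 8.
Checked all 27 inputs in the declared domain: the outputs agree on every one.
verdict: equivalent


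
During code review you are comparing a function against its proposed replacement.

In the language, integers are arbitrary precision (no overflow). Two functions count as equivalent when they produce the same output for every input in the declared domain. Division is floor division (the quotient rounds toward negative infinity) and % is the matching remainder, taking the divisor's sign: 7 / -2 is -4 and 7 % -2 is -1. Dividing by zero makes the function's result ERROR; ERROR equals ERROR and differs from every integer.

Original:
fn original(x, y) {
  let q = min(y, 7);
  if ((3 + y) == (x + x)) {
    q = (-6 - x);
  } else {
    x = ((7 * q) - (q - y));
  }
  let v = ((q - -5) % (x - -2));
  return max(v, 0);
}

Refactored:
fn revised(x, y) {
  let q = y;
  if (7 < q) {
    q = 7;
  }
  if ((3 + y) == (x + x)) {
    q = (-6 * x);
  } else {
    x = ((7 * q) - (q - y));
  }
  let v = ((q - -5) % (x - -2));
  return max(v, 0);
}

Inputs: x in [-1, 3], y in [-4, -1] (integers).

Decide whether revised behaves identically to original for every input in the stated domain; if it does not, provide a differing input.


Try x=1, y=-1.
original: q=-1, then ((3 + y) == (x + x)) is true, then q=-7, then v=1, then returns 1
revised: q=-1, then (7 < q) is false, then ((3 + y) == (x + x)) is true, then q=-6, then v=2, then returns 2
1 != 2, so the rewrite changes behavior.
verdict: not equivalent; witness: x=1, y=-1


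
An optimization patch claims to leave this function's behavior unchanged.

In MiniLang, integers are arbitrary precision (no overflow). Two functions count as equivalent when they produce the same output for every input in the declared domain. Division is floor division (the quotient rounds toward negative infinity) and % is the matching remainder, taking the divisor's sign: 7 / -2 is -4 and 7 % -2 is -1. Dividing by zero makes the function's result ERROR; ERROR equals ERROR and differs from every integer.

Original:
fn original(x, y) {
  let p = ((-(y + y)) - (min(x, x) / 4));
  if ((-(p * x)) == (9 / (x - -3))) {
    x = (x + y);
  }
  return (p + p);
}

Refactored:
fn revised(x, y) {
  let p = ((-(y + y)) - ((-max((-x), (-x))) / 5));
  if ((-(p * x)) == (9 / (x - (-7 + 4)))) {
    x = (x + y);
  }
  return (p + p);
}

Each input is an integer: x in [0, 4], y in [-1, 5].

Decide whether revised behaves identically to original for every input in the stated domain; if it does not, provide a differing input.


Input x=4, y=-1: 2 from original versus 4 from revised.
verdict: not equivalent; witness: x=4, y=-1


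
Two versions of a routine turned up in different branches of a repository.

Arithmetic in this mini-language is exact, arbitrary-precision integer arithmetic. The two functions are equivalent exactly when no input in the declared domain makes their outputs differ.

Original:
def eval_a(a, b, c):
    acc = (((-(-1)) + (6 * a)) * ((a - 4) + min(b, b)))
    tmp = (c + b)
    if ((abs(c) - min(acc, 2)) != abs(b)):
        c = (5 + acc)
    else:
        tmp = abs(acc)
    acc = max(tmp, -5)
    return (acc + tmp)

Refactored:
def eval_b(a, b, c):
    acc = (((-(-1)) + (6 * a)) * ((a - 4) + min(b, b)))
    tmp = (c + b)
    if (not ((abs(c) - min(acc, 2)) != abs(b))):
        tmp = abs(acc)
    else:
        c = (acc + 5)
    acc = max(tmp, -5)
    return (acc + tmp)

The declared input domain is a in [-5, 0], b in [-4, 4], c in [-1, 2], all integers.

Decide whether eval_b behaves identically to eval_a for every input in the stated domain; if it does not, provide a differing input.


The two are interchangeable: boolean connective usage differs, and every declared input agrees.
Tracing a=-1, b=-1, c=2: eval_a: acc=30, then tmp=1, then ((abs(c) - min(acc, 2)) != abs(b)) is true, then c=35, then acc=1, then returns 2 | eval_b: acc=30, then tmp=1, then (not ((abs(c) - min(acc, 2)) != abs(b))) is false, then c=35, then acc=1, then returns 2 — matching result 2.
Sweeping the whole domain (216 inputs) finds no disagreement.
verdict: equivalent


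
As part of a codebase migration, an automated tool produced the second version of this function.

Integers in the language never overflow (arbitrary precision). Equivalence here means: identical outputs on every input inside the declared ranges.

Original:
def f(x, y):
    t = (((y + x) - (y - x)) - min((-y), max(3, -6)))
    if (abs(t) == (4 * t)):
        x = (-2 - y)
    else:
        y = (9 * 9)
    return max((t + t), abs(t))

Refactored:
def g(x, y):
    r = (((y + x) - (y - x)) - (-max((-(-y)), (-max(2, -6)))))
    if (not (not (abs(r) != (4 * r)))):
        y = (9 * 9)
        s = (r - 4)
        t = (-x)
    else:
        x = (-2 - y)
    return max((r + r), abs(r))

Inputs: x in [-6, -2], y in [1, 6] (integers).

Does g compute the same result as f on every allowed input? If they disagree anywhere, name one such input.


The suspicious edit (`3` became `2`) never changes the result for any input inside the declared domain; all 30 inputs agree.
verdict: equivalent


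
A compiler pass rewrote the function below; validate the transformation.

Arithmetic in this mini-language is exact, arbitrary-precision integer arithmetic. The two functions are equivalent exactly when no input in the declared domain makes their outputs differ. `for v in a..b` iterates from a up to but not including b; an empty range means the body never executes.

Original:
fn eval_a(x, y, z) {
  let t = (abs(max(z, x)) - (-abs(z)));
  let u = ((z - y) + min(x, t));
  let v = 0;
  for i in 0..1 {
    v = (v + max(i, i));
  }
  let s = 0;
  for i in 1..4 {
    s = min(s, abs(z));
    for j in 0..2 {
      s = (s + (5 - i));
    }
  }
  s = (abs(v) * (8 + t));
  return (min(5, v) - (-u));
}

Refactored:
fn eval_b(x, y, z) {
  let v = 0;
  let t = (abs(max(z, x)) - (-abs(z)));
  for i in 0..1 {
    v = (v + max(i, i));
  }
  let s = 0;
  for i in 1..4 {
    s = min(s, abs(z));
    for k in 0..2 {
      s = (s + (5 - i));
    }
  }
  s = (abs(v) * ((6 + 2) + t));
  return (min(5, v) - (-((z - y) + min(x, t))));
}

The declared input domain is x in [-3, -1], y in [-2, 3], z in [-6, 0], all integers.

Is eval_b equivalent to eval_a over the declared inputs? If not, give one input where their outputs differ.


Equivalent — the differences include local variable names differ, plus arithmetic usage differs, plus statement counts differ, plus constant usage differs, yet no declared input distinguishes the two.
One worked example (x=-2, y=-1, z=-1) — eval_a: t becomes 2; next u becomes -2; next v becomes 0; next at i=0:; next v becomes 0; next s becomes 0; next at i=1:; next s becomes 0; next at j=0:; next s becomes 4; next at j=1:; next s becomes 8; next at i=2:; next s becomes 1; next at j=0:; next s becomes 4; next at j=1:; next s becomes 7; next at i=3:; next s becomes 1; next at j=0:; next s becomes 3; next at j=1:; next s becomes 5; next s becomes 0; next final value -2; eval_b: v becomes 0; next t becomes 2; next at i=0:; next v becomes 0; next s becomes 0; next at i=1:; next s becomes 0; next at k=0:; next s becomes 4; next at k=1:; next s becomes 8; next at i=2:; next s becomes 1; next at k=0:; next s becomes 4; next at k=1:; next s becomes 7; next at i=3:; next s becomes 1; next at k=0:; next s becomes 3; next at k=1:; next s becomes 5; next s becomes 0; next final value -2; agreement on -2.
An exhaustive pass over the 126 declared inputs shows identical outputs.
verdict: equivalent


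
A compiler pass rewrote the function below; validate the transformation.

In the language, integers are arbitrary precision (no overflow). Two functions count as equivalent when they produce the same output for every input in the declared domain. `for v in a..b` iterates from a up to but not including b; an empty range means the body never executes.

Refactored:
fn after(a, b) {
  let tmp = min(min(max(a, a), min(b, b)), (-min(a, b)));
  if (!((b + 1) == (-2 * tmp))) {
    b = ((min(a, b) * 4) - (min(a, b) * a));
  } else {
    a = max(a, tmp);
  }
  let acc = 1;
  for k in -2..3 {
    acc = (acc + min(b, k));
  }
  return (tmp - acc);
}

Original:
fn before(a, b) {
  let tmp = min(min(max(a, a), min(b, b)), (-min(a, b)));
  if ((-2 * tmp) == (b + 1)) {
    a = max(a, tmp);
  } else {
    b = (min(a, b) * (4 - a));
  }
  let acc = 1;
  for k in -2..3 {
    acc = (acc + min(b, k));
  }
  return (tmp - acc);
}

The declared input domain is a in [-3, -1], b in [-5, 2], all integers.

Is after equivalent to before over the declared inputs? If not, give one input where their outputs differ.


Changes here: boolean connective usage differs; also arithmetic usage differs; also min/max/abs usage differs; the full 24-point sweep finds no disagreement.
verdict: equivalent


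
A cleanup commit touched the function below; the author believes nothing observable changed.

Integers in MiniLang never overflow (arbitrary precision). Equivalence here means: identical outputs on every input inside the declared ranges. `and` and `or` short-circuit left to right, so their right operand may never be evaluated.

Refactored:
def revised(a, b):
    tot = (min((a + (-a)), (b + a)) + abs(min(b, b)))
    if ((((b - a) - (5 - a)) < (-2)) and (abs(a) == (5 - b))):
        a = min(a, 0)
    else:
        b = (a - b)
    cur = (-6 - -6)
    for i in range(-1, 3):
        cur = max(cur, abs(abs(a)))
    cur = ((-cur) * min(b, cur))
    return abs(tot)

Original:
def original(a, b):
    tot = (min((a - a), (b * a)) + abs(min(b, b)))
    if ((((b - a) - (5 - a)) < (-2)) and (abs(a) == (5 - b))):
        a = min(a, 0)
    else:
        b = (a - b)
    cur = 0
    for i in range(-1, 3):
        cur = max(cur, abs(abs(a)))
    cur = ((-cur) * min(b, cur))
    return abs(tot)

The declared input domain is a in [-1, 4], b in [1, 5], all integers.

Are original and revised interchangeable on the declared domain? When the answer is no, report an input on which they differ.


These are not equivalent — on a=-1, b=1 the outputs split (0 vs 1).
original: tot := 0 | ((((b - a) - (5 - a)) < (-2)) and (abs(a) == (5 - b))): false | b := -2 | cur := 0 | iter i=-1: | cur := 1 | iter i=0: | cur := 1 | iter i=1: | cur := 1 | iter i=2: | cur := 1 | cur := 2 | result 0
revised: tot := 1 | ((((b - a) - (5 - a)) < (-2)) and (abs(a) == (5 - b))): false | b := -2 | cur := 0 | iter i=-1: | cur := 1 | iter i=0: | cur := 1 | iter i=1: | cur := 1 | iter i=2: | cur := 1 | cur := 2 | result 1
verdict: not equivalent; witness: a=-1, b=1


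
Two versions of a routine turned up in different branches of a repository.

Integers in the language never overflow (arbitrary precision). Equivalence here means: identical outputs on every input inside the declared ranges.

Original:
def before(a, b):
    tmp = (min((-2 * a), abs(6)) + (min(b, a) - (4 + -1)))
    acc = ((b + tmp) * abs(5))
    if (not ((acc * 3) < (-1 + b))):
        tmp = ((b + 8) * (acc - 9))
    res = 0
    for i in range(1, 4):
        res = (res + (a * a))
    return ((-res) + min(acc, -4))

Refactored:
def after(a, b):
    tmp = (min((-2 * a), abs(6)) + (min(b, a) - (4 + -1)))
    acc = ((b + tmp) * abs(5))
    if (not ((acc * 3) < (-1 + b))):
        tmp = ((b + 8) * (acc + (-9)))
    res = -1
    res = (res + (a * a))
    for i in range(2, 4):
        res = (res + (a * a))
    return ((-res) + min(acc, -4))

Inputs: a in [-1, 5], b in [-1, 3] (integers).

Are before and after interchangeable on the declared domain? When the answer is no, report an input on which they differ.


Consider the input a=-1, b=-1.
before: tmp = -2; acc = -15; (not ((acc * 3) < (-1 + b))) -> false; res = 0; [i=1]; res = 1; [i=2]; res = 2; [i=3]; res = 3; return -18
after: tmp = -2; acc = -15; (not ((acc * 3) < (-1 + b))) -> false; res = -1; res = 0; [i=2]; res = 1; [i=3]; res = 2; return -17
-18 and -17 differ, so these are not the same function on this domain.
verdict: not equivalent; witness: a=-1, b=-1


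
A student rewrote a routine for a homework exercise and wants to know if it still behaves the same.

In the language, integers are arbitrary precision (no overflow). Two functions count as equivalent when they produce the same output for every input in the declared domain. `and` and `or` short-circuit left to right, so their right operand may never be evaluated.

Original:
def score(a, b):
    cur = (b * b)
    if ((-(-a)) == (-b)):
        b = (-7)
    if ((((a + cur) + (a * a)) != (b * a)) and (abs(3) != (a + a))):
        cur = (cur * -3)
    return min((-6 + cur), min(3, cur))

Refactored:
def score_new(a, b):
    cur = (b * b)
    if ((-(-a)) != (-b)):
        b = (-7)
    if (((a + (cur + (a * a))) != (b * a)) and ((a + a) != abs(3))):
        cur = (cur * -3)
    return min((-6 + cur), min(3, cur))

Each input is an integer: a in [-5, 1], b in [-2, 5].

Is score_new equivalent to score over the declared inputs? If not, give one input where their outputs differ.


Not equivalent: a=-4, b=4 separates them (3 vs -54).
score: cur=16, then ((-(-a)) == (-b)) is true, then b=-7, then ((((a + cur) + (a * a)) != (b * a)) and (abs(3) != (a + a))) is false, then returns 3
score_new: cur=16, then ((-(-a)) != (-b)) is false, then (((a + (cur + (a * a))) != (b * a)) and ((a + a) != abs(3))) is true, then cur=-48, then returns -54
verdict: not equivalent; witness: a=-4, b=4


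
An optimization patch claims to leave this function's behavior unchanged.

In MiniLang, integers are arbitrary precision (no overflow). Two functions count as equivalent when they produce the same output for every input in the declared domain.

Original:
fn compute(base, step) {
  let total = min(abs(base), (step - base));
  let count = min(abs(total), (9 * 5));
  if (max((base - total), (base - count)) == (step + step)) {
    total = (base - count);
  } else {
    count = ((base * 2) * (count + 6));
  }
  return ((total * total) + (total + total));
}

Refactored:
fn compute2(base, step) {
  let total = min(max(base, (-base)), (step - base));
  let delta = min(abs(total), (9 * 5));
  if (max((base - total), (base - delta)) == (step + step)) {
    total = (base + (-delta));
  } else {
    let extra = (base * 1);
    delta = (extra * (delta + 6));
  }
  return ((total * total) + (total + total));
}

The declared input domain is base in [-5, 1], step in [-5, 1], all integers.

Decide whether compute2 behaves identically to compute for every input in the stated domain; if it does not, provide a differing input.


The edit looks behavioral (`2` became `1`), but over these ranges it never changes the outcome; all 49 inputs agree.
verdict: equivalent


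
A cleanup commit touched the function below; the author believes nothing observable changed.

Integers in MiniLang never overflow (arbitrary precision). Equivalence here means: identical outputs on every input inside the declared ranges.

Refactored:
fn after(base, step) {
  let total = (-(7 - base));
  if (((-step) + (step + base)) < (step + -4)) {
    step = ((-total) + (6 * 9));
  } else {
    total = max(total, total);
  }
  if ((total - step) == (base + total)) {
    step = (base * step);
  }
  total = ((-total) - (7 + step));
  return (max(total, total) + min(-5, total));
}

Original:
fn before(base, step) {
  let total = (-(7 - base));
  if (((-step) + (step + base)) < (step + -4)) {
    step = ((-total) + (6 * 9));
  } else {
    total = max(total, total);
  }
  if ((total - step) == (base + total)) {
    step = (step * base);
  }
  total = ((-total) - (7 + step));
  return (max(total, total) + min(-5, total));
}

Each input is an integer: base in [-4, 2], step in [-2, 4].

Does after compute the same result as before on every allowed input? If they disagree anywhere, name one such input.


Although same computation, different form, 49/49 inputs agree.
verdict: equivalent


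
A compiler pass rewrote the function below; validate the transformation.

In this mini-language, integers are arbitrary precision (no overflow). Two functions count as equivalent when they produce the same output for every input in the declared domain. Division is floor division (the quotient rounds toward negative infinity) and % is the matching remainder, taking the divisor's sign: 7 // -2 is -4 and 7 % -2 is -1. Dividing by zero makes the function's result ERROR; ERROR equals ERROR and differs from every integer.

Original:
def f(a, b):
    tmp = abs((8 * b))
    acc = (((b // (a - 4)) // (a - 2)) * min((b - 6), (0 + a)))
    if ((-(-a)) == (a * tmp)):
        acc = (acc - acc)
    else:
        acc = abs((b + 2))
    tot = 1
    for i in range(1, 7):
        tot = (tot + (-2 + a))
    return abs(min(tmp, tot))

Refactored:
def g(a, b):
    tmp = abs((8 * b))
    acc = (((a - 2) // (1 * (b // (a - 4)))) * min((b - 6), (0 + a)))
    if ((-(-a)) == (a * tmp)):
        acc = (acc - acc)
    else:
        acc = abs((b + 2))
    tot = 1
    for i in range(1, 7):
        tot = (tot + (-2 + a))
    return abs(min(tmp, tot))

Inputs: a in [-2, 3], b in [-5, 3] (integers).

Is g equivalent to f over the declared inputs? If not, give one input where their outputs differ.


At a=-2, b=-5: f gives 23, g gives ERROR.
verdict: not equivalent; witness: a=-2, b=-5
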